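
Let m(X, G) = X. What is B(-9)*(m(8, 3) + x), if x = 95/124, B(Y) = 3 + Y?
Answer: -3261/62 ≈ -52.597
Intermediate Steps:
x = 95/124 (x = 95*(1/124) = 95/124 ≈ 0.76613)
B(-9)*(m(8, 3) + x) = (3 - 9)*(8 + 95/124) = -6*1087/124 = -3261/62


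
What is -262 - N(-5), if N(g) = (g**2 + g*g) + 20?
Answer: -332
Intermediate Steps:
N(g) = 20 + 2*g**2 (N(g) = (g**2 + g**2) + 20 = 2*g**2 + 20 = 20 + 2*g**2)
-262 - N(-5) = -262 - (20 + 2*(-5)**2) = -262 - (20 + 2*25) = -262 - (20 + 50) = -262 - 1*70 = -262 - 70 = -332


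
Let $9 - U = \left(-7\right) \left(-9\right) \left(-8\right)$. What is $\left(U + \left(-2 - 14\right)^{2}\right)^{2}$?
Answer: $591361$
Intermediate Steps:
$U = 513$ ($U = 9 - \left(-7\right) \left(-9\right) \left(-8\right) = 9 - 63 \left(-8\right) = 9 - -504 = 9 + 504 = 513$)
$\left(U + \left(-2 - 14\right)^{2}\right)^{2} = \left(513 + \left(-2 - 14\right)^{2}\right)^{2} = \left(513 + \left(-16\right)^{2}\right)^{2} = \left(513 + 256\right)^{2} = 769^{2} = 591361$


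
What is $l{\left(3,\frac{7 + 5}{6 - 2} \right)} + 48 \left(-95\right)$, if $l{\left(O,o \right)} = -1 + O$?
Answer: $-4558$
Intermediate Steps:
$l{\left(3,\frac{7 + 5}{6 - 2} \right)} + 48 \left(-95\right) = \left(-1 + 3\right) + 48 \left(-95\right) = 2 - 4560 = -4558$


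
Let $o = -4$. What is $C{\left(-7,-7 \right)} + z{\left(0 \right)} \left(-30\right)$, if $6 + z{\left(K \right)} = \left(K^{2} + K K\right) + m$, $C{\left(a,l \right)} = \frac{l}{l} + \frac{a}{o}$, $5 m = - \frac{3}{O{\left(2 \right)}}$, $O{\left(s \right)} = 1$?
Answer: $\frac{803}{4} \approx 200.75$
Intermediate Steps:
$m = - \frac{3}{5}$ ($m = \frac{\left(-3\right) 1^{-1}}{5} = \frac{\left(-3\right) 1}{5} = \frac{1}{5} \left(-3\right) = - \frac{3}{5} \approx -0.6$)
$C{\left(a,l \right)} = 1 - \frac{a}{4}$ ($C{\left(a,l \right)} = \frac{l}{l} + \frac{a}{-4} = 1 + a \left(- \frac{1}{4}\right) = 1 - \frac{a}{4}$)
$z{\left(K \right)} = - \frac{33}{5} + 2 K^{2}$ ($z{\left(K \right)} = -6 - \left(\frac{3}{5} - K^{2} - K K\right) = -6 + \left(\left(K^{2} + K^{2}\right) - \frac{3}{5}\right) = -6 + \left(2 K^{2} - \frac{3}{5}\right) = -6 + \left(- \frac{3}{5} + 2 K^{2}\right) = - \frac{33}{5} + 2 K^{2}$)
$C{\left(-7,-7 \right)} + z{\left(0 \right)} \left(-30\right) = \left(1 - - \frac{7}{4}\right) + \left(- \frac{33}{5} + 2 \cdot 0^{2}\right) \left(-30\right) = \left(1 + \frac{7}{4}\right) + \left(- \frac{33}{5} + 2 \cdot 0\right) \left(-30\right) = \frac{11}{4} + \left(- \frac{33}{5} + 0\right) \left(-30\right) = \frac{11}{4} - -198 = \frac{11}{4} + 198 = \frac{803}{4}$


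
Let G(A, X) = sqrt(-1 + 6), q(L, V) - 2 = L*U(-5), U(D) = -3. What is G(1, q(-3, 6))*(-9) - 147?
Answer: -147 - 9*sqrt(5) ≈ -167.12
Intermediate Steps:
q(L, V) = 2 - 3*L (q(L, V) = 2 + L*(-3) = 2 - 3*L)
G(A, X) = sqrt(5)
G(1, q(-3, 6))*(-9) - 147 = sqrt(5)*(-9) - 147 = -9*sqrt(5) - 147 = -147 - 9*sqrt(5)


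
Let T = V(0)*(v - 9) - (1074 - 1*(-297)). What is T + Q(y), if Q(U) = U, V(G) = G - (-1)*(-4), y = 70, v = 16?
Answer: -1329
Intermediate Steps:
V(G) = -4 + G (V(G) = G - 1*4 = G - 4 = -4 + G)
T = -1399 (T = (-4 + 0)*(16 - 9) - (1074 - 1*(-297)) = -4*7 - (1074 + 297) = -28 - 1*1371 = -28 - 1371 = -1399)
T + Q(y) = -1399 + 70 = -1329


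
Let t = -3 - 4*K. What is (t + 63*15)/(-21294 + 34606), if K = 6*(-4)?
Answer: 519/6656 ≈ 0.077975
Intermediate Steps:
K = -24
t = 93 (t = -3 - 4*(-24) = -3 + 96 = 93)
(t + 63*15)/(-21294 + 34606) = (93 + 63*15)/(-21294 + 34606) = (93 + 945)/13312 = 1038*(1/13312) = 519/6656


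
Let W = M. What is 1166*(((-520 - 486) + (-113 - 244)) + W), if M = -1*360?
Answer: -2009018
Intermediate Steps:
M = -360
W = -360
1166*(((-520 - 486) + (-113 - 244)) + W) = 1166*(((-520 - 486) + (-113 - 244)) - 360) = 1166*((-1006 - 357) - 360) = 1166*(-1363 - 360) = 1166*(-1723) = -2009018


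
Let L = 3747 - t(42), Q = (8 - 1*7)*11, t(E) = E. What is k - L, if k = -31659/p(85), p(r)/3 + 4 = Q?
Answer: -36488/7 ≈ -5212.6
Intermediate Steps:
Q = 11 (Q = (8 - 7)*11 = 1*11 = 11)
p(r) = 21 (p(r) = -12 + 3*11 = -12 + 33 = 21)
L = 3705 (L = 3747 - 1*42 = 3747 - 42 = 3705)
k = -10553/7 (k = -31659/21 = -31659*1/21 = -10553/7 ≈ -1507.6)
k - L = -10553/7 - 1*3705 = -10553/7 - 3705 = -36488/7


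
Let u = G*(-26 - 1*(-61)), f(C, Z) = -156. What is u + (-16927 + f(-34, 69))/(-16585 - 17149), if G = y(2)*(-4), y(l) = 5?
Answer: -23596717/33734 ≈ -699.49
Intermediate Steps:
G = -20 (G = 5*(-4) = -20)
u = -700 (u = -20*(-26 - 1*(-61)) = -20*(-26 + 61) = -20*35 = -700)
u + (-16927 + f(-34, 69))/(-16585 - 17149) = -700 + (-16927 - 156)/(-16585 - 17149) = -700 - 17083/(-33734) = -700 - 17083*(-1/33734) = -700 + 17083/33734 = -23596717/33734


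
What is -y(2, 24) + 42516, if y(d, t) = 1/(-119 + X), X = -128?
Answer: 10501453/247 ≈ 42516.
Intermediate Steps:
y(d, t) = -1/247 (y(d, t) = 1/(-119 - 128) = 1/(-247) = -1/247)
-y(2, 24) + 42516 = -1*(-1/247) + 42516 = 1/247 + 42516 = 10501453/247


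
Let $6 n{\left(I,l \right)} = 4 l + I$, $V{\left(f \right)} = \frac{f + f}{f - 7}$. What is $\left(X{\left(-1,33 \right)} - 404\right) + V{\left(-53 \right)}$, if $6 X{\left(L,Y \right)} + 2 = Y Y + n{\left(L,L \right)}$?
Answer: $- \frac{39817}{180} \approx -221.21$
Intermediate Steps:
$V{\left(f \right)} = \frac{2 f}{-7 + f}$
$n{\left(I,l \right)} = \frac{I}{6} + \frac{2 l}{3}$ ($n{\left(I,l \right)} = \frac{4 l + I}{6} = \frac{I + 4 l}{6} = \frac{I}{6} + \frac{2 l}{3}$)
$X{\left(L,Y \right)} = - \frac{1}{3} + \frac{Y^{2}}{6} + \frac{5 L}{36}$ ($X{\left(L,Y \right)} = - \frac{1}{3} + \frac{Y Y + \left(\frac{L}{6} + \frac{2 L}{3}\right)}{6} = - \frac{1}{3} + \frac{Y^{2} + \frac{5 L}{6}}{6} = - \frac{1}{3} + \left(\frac{Y^{2}}{6} + \frac{5 L}{36}\right) = - \frac{1}{3} + \frac{Y^{2}}{6} + \frac{5 L}{36}$)
$\left(X{\left(-1,33 \right)} - 404\right) + V{\left(-53 \right)} = \left(\left(- \frac{1}{3} + \frac{33^{2}}{6} + \frac{5}{36} \left(-1\right)\right) - 404\right) + 2 \left(-53\right) \frac{1}{-7 - 53} = \left(\left(- \frac{1}{3} + \frac{1}{6} \cdot 1089 - \frac{5}{36}\right) - 404\right) + 2 \left(-53\right) \frac{1}{-60} = \left(\left(- \frac{1}{3} + \frac{363}{2} - \frac{5}{36}\right) - 404\right) + 2 \left(-53\right) \left(- \frac{1}{60}\right) = \left(\frac{6517}{36} - 404\right) + \frac{53}{30} = - \frac{8027}{36} + \frac{53}{30} = - \frac{39817}{180}$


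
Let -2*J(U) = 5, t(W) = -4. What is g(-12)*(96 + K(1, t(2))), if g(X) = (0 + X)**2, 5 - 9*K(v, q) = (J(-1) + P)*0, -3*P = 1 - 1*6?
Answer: 13904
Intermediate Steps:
P = 5/3 (P = -(1 - 1*6)/3 = -(1 - 6)/3 = -1/3*(-5) = 5/3 ≈ 1.6667)
J(U) = -5/2 (J(U) = -1/2*5 = -5/2)
K(v, q) = 5/9 (K(v, q) = 5/9 - (-5/2 + 5/3)*0/9 = 5/9 - (-5)*0/54 = 5/9 - 1/9*0 = 5/9 + 0 = 5/9)
g(X) = X**2
g(-12)*(96 + K(1, t(2))) = (-12)**2*(96 + 5/9) = 144*(869/9) = 13904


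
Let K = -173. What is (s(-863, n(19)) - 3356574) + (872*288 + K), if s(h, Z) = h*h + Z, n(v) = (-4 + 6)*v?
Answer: -2360804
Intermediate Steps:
n(v) = 2*v
s(h, Z) = Z + h² (s(h, Z) = h² + Z = Z + h²)
(s(-863, n(19)) - 3356574) + (872*288 + K) = ((2*19 + (-863)²) - 3356574) + (872*288 - 173) = ((38 + 744769) - 3356574) + (251136 - 173) = (744807 - 3356574) + 250963 = -2611767 + 250963 = -2360804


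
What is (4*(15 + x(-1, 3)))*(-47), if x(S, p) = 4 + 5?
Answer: -4512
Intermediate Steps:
x(S, p) = 9
(4*(15 + x(-1, 3)))*(-47) = (4*(15 + 9))*(-47) = (4*24)*(-47) = 96*(-47) = -4512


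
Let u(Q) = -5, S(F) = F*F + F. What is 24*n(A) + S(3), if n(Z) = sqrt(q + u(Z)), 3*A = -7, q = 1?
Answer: 12 + 48*I ≈ 12.0 + 48.0*I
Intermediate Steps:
S(F) = F + F**2 (S(F) = F**2 + F = F + F**2)
A = -7/3 (A = (1/3)*(-7) = -7/3 ≈ -2.3333)
n(Z) = 2*I (n(Z) = sqrt(1 - 5) = sqrt(-4) = 2*I)
24*n(A) + S(3) = 24*(2*I) + 3*(1 + 3) = 48*I + 3*4 = 48*I + 12 = 12 + 48*I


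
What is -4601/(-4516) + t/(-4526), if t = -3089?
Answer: 17387025/10219708 ≈ 1.7013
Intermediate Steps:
-4601/(-4516) + t/(-4526) = -4601/(-4516) - 3089/(-4526) = -4601*(-1/4516) - 3089*(-1/4526) = 4601/4516 + 3089/4526 = 17387025/10219708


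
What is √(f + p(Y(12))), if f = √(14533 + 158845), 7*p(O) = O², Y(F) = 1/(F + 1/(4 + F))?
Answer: √(1792 + 1825201*√173378)/1351 ≈ 20.406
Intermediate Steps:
p(O) = O²/7
f = √173378 ≈ 416.39
√(f + p(Y(12))) = √(√173378 + ((4 + 12)/(1 + 12² + 4*12))²/7) = √(√173378 + (16/(1 + 144 + 48))²/7) = √(√173378 + (16/193)²/7) = √(√173378 + (⅐)*(256/37249)) = √(√173378 + 256/260743) = √(256/260743 + √173378)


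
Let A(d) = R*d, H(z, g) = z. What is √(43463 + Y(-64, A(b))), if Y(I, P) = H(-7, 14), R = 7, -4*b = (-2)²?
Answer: 8*√679 ≈ 208.46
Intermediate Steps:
b = -1 (b = -¼*(-2)² = -¼*4 = -1)
A(d) = 7*d
Y(I, P) = -7
√(43463 + Y(-64, A(b))) = √(43463 - 7) = √43456 = 8*√679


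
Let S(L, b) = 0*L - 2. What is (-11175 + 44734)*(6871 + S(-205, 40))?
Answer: 230516771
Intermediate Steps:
S(L, b) = -2 (S(L, b) = 0 - 2 = -2)
(-11175 + 44734)*(6871 + S(-205, 40)) = (-11175 + 44734)*(6871 - 2) = 33559*6869 = 230516771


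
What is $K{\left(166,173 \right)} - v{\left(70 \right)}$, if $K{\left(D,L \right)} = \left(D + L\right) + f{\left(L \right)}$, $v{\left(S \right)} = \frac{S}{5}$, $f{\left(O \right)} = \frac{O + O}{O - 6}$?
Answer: $\frac{54621}{167} \approx 327.07$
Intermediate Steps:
$f{\left(O \right)} = \frac{2 O}{-6 + O}$
$v{\left(S \right)} = \frac{S}{5}$ ($v{\left(S \right)} = S \frac{1}{5} = \frac{S}{5}$)
$K{\left(D,L \right)} = D + L + \frac{2 L}{-6 + L}$ ($K{\left(D,L \right)} = \left(D + L\right) + \frac{2 L}{-6 + L} = D + L + \frac{2 L}{-6 + L}$)
$K{\left(166,173 \right)} - v{\left(70 \right)} = \frac{2 \cdot 173 + \left(-6 + 173\right) \left(166 + 173\right)}{-6 + 173} - \frac{1}{5} \cdot 70 = \frac{346 + 167 \cdot 339}{167} - 14 = \frac{346 + 56613}{167} - 14 = \frac{1}{167} \cdot 56959 - 14 = \frac{56959}{167} - 14 = \frac{54621}{167}$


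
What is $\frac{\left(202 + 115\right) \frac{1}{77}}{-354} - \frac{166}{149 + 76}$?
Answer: $- \frac{1532051}{2044350} \approx -0.74941$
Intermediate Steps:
$\frac{\left(202 + 115\right) \frac{1}{77}}{-354} - \frac{166}{149 + 76} = 317 \cdot \frac{1}{77} \left(- \frac{1}{354}\right) - \frac{166}{225} = \frac{317}{77} \left(- \frac{1}{354}\right) - \frac{166}{225} = - \frac{317}{27258} - \frac{166}{225} = - \frac{1532051}{2044350}$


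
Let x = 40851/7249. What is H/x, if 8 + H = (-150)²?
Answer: 163044508/40851 ≈ 3991.2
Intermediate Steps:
x = 40851/7249 (x = 40851*(1/7249) = 40851/7249 ≈ 5.6354)
H = 22492 (H = -8 + (-150)² = -8 + 22500 = 22492)
H/x = 22492/(40851/7249) = 22492*(7249/40851) = 163044508/40851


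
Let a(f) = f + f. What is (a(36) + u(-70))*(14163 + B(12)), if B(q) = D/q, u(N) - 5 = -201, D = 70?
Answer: -5270806/3 ≈ -1.7569e+6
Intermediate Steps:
u(N) = -196 (u(N) = 5 - 201 = -196)
a(f) = 2*f
B(q) = 70/q
(a(36) + u(-70))*(14163 + B(12)) = (2*36 - 196)*(14163 + 70/12) = (72 - 196)*(14163 + 70*(1/12)) = -124*(14163 + 35/6) = -124*85013/6 = -5270806/3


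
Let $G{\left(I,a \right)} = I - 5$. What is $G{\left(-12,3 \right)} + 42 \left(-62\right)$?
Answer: $-2621$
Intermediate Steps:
$G{\left(I,a \right)} = -5 + I$ ($G{\left(I,a \right)} = I - 5 = -5 + I$)
$G{\left(-12,3 \right)} + 42 \left(-62\right) = \left(-5 - 12\right) + 42 \left(-62\right) = -17 - 2604 = -2621$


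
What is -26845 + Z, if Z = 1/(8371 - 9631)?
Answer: -33824701/1260 ≈ -26845.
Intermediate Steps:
Z = -1/1260 (Z = 1/(-1260) = -1/1260 ≈ -0.00079365)
-26845 + Z = -26845 - 1/1260 = -33824701/1260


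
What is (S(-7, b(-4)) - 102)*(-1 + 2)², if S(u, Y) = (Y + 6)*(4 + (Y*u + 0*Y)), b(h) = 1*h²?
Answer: -2478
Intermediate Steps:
b(h) = h²
S(u, Y) = (4 + Y*u)*(6 + Y) (S(u, Y) = (6 + Y)*(4 + (Y*u + 0)) = (6 + Y)*(4 + Y*u) = (4 + Y*u)*(6 + Y))
(S(-7, b(-4)) - 102)*(-1 + 2)² = ((24 + 4*(-4)² - 7*((-4)²)² + 6*(-4)²*(-7)) - 102)*(-1 + 2)² = ((24 + 4*16 - 7*16² + 6*16*(-7)) - 102)*1² = ((24 + 64 - 7*256 - 672) - 102)*1 = ((24 + 64 - 1792 - 672) - 102)*1 = (-2376 - 102)*1 = -2478*1 = -2478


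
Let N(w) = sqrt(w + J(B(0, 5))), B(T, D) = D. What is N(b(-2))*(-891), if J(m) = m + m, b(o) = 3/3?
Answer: -891*sqrt(11) ≈ -2955.1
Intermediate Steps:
b(o) = 1 (b(o) = 3*(1/3) = 1)
J(m) = 2*m
N(w) = sqrt(10 + w) (N(w) = sqrt(w + 2*5) = sqrt(w + 10) = sqrt(10 + w))
N(b(-2))*(-891) = sqrt(10 + 1)*(-891) = sqrt(11)*(-891) = -891*sqrt(11)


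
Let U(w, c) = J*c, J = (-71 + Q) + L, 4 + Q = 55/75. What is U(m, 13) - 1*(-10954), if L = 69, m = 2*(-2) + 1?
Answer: 163283/15 ≈ 10886.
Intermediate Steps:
Q = -49/15 (Q = -4 + 55/75 = -4 + 55*(1/75) = -4 + 11/15 = -49/15 ≈ -3.2667)
m = -3 (m = -4 + 1 = -3)
J = -79/15 (J = (-71 - 49/15) + 69 = -1114/15 + 69 = -79/15 ≈ -5.2667)
U(w, c) = -79*c/15
U(m, 13) - 1*(-10954) = -79/15*13 - 1*(-10954) = -1027/15 + 10954 = 163283/15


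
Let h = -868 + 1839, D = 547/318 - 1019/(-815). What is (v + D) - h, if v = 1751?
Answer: 202922447/259170 ≈ 782.97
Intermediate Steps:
D = 769847/259170 (D = 547*(1/318) - 1019*(-1/815) = 547/318 + 1019/815 = 769847/259170 ≈ 2.9704)
h = 971
(v + D) - h = (1751 + 769847/259170) - 1*971 = 454576517/259170 - 971 = 202922447/259170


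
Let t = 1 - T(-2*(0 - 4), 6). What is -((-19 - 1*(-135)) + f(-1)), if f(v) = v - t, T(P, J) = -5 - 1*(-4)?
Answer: -113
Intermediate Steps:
T(P, J) = -1 (T(P, J) = -5 + 4 = -1)
t = 2 (t = 1 - 1*(-1) = 1 + 1 = 2)
f(v) = -2 + v (f(v) = v - 1*2 = v - 2 = -2 + v)
-((-19 - 1*(-135)) + f(-1)) = -((-19 - 1*(-135)) + (-2 - 1)) = -((-19 + 135) - 3) = -(116 - 3) = -1*113 = -113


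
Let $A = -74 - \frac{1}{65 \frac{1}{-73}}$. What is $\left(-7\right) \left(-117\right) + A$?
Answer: $\frac{48498}{65} \approx 746.12$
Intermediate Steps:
$A = - \frac{4737}{65}$ ($A = -74 - \frac{1}{65 \left(- \frac{1}{73}\right)} = -74 - \frac{1}{- \frac{65}{73}} = -74 - - \frac{73}{65} = -74 + \frac{73}{65} = - \frac{4737}{65} \approx -72.877$)
$\left(-7\right) \left(-117\right) + A = \left(-7\right) \left(-117\right) - \frac{4737}{65} = 819 - \frac{4737}{65} = \frac{48498}{65}$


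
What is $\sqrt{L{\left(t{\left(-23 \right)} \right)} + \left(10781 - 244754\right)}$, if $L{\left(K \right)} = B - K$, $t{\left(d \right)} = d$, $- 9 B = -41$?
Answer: $\frac{i \sqrt{2105509}}{3} \approx 483.68 i$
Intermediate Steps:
$B = \frac{41}{9}$ ($B = \left(- \frac{1}{9}\right) \left(-41\right) = \frac{41}{9} \approx 4.5556$)
$L{\left(K \right)} = \frac{41}{9} - K$
$\sqrt{L{\left(t{\left(-23 \right)} \right)} + \left(10781 - 244754\right)} = \sqrt{\left(\frac{41}{9} - -23\right) + \left(10781 - 244754\right)} = \sqrt{\left(\frac{41}{9} + 23\right) - 233973} = \sqrt{\frac{248}{9} - 233973} = \sqrt{- \frac{2105509}{9}} = \frac{i \sqrt{2105509}}{3}$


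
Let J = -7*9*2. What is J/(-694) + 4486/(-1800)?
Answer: -721621/312300 ≈ -2.3107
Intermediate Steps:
J = -126 (J = -63*2 = -126)
J/(-694) + 4486/(-1800) = -126/(-694) + 4486/(-1800) = -126*(-1/694) + 4486*(-1/1800) = 63/347 - 2243/900 = -721621/312300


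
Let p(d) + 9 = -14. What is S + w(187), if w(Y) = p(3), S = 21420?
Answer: 21397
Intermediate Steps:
p(d) = -23 (p(d) = -9 - 14 = -23)
w(Y) = -23
S + w(187) = 21420 - 23 = 21397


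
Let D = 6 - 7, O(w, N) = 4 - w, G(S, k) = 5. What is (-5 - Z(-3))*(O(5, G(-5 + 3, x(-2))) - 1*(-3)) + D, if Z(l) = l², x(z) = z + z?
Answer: -29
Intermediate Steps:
x(z) = 2*z
D = -1
(-5 - Z(-3))*(O(5, G(-5 + 3, x(-2))) - 1*(-3)) + D = (-5 - 1*(-3)²)*((4 - 1*5) - 1*(-3)) - 1 = (-5 - 1*9)*((4 - 5) + 3) - 1 = (-5 - 9)*(-1 + 3) - 1 = -14*2 - 1 = -28 - 1 = -29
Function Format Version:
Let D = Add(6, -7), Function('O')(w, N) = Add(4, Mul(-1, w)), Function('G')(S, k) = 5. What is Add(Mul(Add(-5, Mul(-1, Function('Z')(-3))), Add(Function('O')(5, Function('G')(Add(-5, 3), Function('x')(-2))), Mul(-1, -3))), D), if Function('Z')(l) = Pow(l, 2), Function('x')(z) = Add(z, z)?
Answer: -29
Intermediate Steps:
Function('x')(z) = Mul(2, z)
D = -1
Add(Mul(Add(-5, Mul(-1, Function('Z')(-3))), Add(Function('O')(5, Function('G')(Add(-5, 3), Function('x')(-2))), Mul(-1, -3))), D) = Add(Mul(Add(-5, Mul(-1, Pow(-3, 2))), Add(Add(4, Mul(-1, 5)), Mul(-1, -3))), -1) = Add(Mul(Add(-5, Mul(-1, 9)), Add(Add(4, -5), 3)), -1) = Add(Mul(Add(-5, -9), Add(-1, 3)), -1) = Add(Mul(-14, 2), -1) = Add(-28, -1) = -29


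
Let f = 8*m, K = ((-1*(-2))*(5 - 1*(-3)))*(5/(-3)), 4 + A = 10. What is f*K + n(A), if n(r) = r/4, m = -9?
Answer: 3843/2 ≈ 1921.5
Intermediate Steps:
A = 6 (A = -4 + 10 = 6)
n(r) = r/4 (n(r) = r*(¼) = r/4)
K = -80/3 (K = (2*(5 + 3))*(5*(-⅓)) = (2*8)*(-5/3) = 16*(-5/3) = -80/3 ≈ -26.667)
f = -72 (f = 8*(-9) = -72)
f*K + n(A) = -72*(-80/3) + (¼)*6 = 1920 + 3/2 = 3843/2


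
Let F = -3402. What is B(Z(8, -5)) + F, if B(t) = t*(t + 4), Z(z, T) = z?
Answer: -3306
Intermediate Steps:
B(t) = t*(4 + t)
B(Z(8, -5)) + F = 8*(4 + 8) - 3402 = 8*12 - 3402 = 96 - 3402 = -3306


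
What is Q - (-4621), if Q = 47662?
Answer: 52283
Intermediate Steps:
Q - (-4621) = 47662 - (-4621) = 47662 - 1*(-4621) = 47662 + 4621 = 52283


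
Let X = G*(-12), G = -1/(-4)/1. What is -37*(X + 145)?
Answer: -5254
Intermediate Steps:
G = ¼ (G = -1*(-¼)*1 = (¼)*1 = ¼ ≈ 0.25000)
X = -3 (X = (¼)*(-12) = -3)
-37*(X + 145) = -37*(-3 + 145) = -37*142 = -5254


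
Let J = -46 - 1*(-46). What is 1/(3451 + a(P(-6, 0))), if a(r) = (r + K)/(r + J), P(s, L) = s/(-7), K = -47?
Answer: 6/20383 ≈ 0.00029436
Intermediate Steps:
J = 0 (J = -46 + 46 = 0)
P(s, L) = -s/7 (P(s, L) = s*(-⅐) = -s/7)
a(r) = (-47 + r)/r (a(r) = (r - 47)/(r + 0) = (-47 + r)/r)
1/(3451 + a(P(-6, 0))) = 1/(3451 + (-47 - ⅐*(-6))/((-⅐*(-6)))) = 1/(3451 + (-47 + 6/7)/(6/7)) = 1/(3451 + (7/6)*(-323/7)) = 1/(3451 - 323/6) = 1/(20383/6) = 6/20383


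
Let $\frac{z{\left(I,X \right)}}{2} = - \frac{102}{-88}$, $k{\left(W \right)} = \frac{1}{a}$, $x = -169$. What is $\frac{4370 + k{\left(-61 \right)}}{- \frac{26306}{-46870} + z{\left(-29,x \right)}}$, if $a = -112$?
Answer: $\frac{126170032615}{83134856} \approx 1517.7$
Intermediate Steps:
$k{\left(W \right)} = - \frac{1}{112}$ ($k{\left(W \right)} = \frac{1}{-112} = - \frac{1}{112}$)
$z{\left(I,X \right)} = \frac{51}{22}$ ($z{\left(I,X \right)} = 2 \left(- \frac{102}{-88}\right) = 2 \left(\left(-102\right) \left(- \frac{1}{88}\right)\right) = 2 \cdot \frac{51}{44} = \frac{51}{22}$)
$\frac{4370 + k{\left(-61 \right)}}{- \frac{26306}{-46870} + z{\left(-29,x \right)}} = \frac{4370 - \frac{1}{112}}{- \frac{26306}{-46870} + \frac{51}{22}} = \frac{489439}{112 \left(\left(-26306\right) \left(- \frac{1}{46870}\right) + \frac{51}{22}\right)} = \frac{489439}{112 \left(\frac{13153}{23435} + \frac{51}{22}\right)} = \frac{489439}{112 \cdot \frac{1484551}{515570}} = \frac{489439}{112} \cdot \frac{515570}{1484551} = \frac{126170032615}{83134856}$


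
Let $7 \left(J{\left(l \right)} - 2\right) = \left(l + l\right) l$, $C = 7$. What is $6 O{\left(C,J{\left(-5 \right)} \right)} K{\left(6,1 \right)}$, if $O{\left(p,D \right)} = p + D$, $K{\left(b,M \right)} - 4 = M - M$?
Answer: $\frac{2712}{7} \approx 387.43$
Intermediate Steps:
$K{\left(b,M \right)} = 4$ ($K{\left(b,M \right)} = 4 + \left(M - M\right) = 4 + 0 = 4$)
$J{\left(l \right)} = 2 + \frac{2 l^{2}}{7}$ ($J{\left(l \right)} = 2 + \frac{\left(l + l\right) l}{7} = 2 + \frac{2 l l}{7} = 2 + \frac{2 l^{2}}{7}$)
$O{\left(p,D \right)} = D + p$
$6 O{\left(C,J{\left(-5 \right)} \right)} K{\left(6,1 \right)} = 6 \left(\left(2 + \frac{2 \left(-5\right)^{2}}{7}\right) + 7\right) 4 = 6 \left(\left(2 + \frac{2}{7} \cdot 25\right) + 7\right) 4 = 6 \left(\left(2 + \frac{50}{7}\right) + 7\right) 4 = 6 \left(\frac{64}{7} + 7\right) 4 = 6 \cdot \frac{113}{7} \cdot 4 = \frac{678}{7} \cdot 4 = \frac{2712}{7}$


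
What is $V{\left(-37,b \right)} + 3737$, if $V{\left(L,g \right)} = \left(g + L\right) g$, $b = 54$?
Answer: $4655$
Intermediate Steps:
$V{\left(L,g \right)} = g \left(L + g\right)$ ($V{\left(L,g \right)} = \left(L + g\right) g = g \left(L + g\right)$)
$V{\left(-37,b \right)} + 3737 = 54 \left(-37 + 54\right) + 3737 = 54 \cdot 17 + 3737 = 918 + 3737 = 4655$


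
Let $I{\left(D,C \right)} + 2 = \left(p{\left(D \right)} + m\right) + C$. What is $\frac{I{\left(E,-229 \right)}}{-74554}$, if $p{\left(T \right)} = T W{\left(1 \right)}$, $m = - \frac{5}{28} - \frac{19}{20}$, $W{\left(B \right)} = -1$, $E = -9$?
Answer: $\frac{15619}{5218780} \approx 0.0029928$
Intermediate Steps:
$m = - \frac{79}{70}$ ($m = \left(-5\right) \frac{1}{28} - \frac{19}{20} = - \frac{5}{28} - \frac{19}{20} = - \frac{79}{70} \approx -1.1286$)
$p{\left(T \right)} = - T$ ($p{\left(T \right)} = T \left(-1\right) = - T$)
$I{\left(D,C \right)} = - \frac{219}{70} + C - D$ ($I{\left(D,C \right)} = -2 - \left(\frac{79}{70} + D - C\right) = - \frac{219}{70} + C - D$)
$\frac{I{\left(E,-229 \right)}}{-74554} = \frac{- \frac{219}{70} - 229 - -9}{-74554} = \left(- \frac{219}{70} - 229 + 9\right) \left(- \frac{1}{74554}\right) = \left(- \frac{15619}{70}\right) \left(- \frac{1}{74554}\right) = \frac{15619}{5218780}$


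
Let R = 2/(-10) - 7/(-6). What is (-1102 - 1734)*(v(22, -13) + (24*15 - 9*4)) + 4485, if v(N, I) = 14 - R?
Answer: -14270123/15 ≈ -9.5134e+5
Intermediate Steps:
R = 29/30 (R = 2*(-⅒) - 7*(-⅙) = -⅕ + 7/6 = 29/30 ≈ 0.96667)
v(N, I) = 391/30 (v(N, I) = 14 - 1*29/30 = 14 - 29/30 = 391/30)
(-1102 - 1734)*(v(22, -13) + (24*15 - 9*4)) + 4485 = (-1102 - 1734)*(391/30 + (24*15 - 9*4)) + 4485 = -2836*(391/30 + (360 - 36)) + 4485 = -2836*(391/30 + 324) + 4485 = -2836*10111/30 + 4485 = -14337398/15 + 4485 = -14270123/15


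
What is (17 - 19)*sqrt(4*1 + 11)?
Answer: -2*sqrt(15) ≈ -7.7460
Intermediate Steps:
(17 - 19)*sqrt(4*1 + 11) = -2*sqrt(4 + 11) = -2*sqrt(15)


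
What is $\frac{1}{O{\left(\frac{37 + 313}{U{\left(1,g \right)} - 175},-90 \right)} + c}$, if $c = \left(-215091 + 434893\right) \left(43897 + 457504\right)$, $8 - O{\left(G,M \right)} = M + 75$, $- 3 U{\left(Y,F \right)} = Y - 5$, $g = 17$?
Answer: $\frac{1}{110208942625} \approx 9.0737 \cdot 10^{-12}$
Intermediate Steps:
$U{\left(Y,F \right)} = \frac{5}{3} - \frac{Y}{3}$ ($U{\left(Y,F \right)} = - \frac{Y - 5}{3} = - \frac{-5 + Y}{3} = \frac{5}{3} - \frac{Y}{3}$)
$O{\left(G,M \right)} = -67 - M$ ($O{\left(G,M \right)} = 8 - \left(M + 75\right) = 8 - \left(75 + M\right) = -67 - M$)
$c = 110208942602$ ($c = 219802 \cdot 501401 = 110208942602$)
$\frac{1}{O{\left(\frac{37 + 313}{U{\left(1,g \right)} - 175},-90 \right)} + c} = \frac{1}{\left(-67 - -90\right) + 110208942602} = \frac{1}{\left(-67 + 90\right) + 110208942602} = \frac{1}{23 + 110208942602} = \frac{1}{110208942625}$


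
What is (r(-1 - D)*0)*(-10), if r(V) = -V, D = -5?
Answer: 0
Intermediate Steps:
(r(-1 - D)*0)*(-10) = (-(-1 - 1*(-5))*0)*(-10) = (-(-1 + 5)*0)*(-10) = (-1*4*0)*(-10) = -4*0*(-10) = 0*(-10) = 0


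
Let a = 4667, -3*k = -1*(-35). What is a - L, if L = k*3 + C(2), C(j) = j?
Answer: 4700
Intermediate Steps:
k = -35/3 (k = -(-1)*(-35)/3 = -⅓*35 = -35/3 ≈ -11.667)
L = -33 (L = -35/3*3 + 2 = -35 + 2 = -33)
a - L = 4667 - 1*(-33) = 4667 + 33 = 4700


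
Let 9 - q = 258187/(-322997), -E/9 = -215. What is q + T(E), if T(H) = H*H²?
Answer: 2340137614064035/322997 ≈ 7.2451e+9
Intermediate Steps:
E = 1935 (E = -9*(-215) = 1935)
q = 3165160/322997 (q = 9 - 258187/(-322997) = 9 - 258187*(-1)/322997 = 9 - 1*(-258187/322997) = 9 + 258187/322997 = 3165160/322997 ≈ 9.7993)
T(H) = H³
q + T(E) = 3165160/322997 + 1935³ = 3165160/322997 + 7245075375 = 2340137614064035/322997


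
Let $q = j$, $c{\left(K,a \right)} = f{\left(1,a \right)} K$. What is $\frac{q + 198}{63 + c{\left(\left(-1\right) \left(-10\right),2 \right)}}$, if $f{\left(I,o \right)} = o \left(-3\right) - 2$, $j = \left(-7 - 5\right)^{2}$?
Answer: $- \frac{342}{17} \approx -20.118$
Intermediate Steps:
$j = 144$ ($j = \left(-12\right)^{2} = 144$)
$f{\left(I,o \right)} = -2 - 3 o$ ($f{\left(I,o \right)} = - 3 o - 2 = -2 - 3 o$)
$c{\left(K,a \right)} = K \left(-2 - 3 a\right)$ ($c{\left(K,a \right)} = \left(-2 - 3 a\right) K = K \left(-2 - 3 a\right)$)
$q = 144$
$\frac{q + 198}{63 + c{\left(\left(-1\right) \left(-10\right),2 \right)}} = \frac{144 + 198}{63 - \left(-1\right) \left(-10\right) \left(2 + 3 \cdot 2\right)} = \frac{342}{63 - 10 \left(2 + 6\right)} = \frac{342}{63 - 10 \cdot 8} = \frac{342}{63 - 80} = \frac{342}{-17} = 342 \left(- \frac{1}{17}\right) = - \frac{342}{17}$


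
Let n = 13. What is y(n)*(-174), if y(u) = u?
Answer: -2262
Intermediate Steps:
y(n)*(-174) = 13*(-174) = -2262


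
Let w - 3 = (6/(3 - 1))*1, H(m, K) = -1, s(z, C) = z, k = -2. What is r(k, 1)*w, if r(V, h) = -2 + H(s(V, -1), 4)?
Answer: -18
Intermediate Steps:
r(V, h) = -3 (r(V, h) = -2 - 1 = -3)
w = 6 (w = 3 + (6/(3 - 1))*1 = 3 + (6/2)*1 = 3 + ((½)*6)*1 = 3 + 3*1 = 3 + 3 = 6)
r(k, 1)*w = -3*6 = -18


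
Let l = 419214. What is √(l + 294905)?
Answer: 17*√2471 ≈ 845.06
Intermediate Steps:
√(l + 294905) = √(419214 + 294905) = √714119 = 17*√2471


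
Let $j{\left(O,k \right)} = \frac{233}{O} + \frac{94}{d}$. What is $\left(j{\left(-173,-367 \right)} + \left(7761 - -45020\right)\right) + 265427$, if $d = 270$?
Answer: $\frac{7431724516}{23355} \approx 3.1821 \cdot 10^{5}$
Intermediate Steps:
$j{\left(O,k \right)} = \frac{47}{135} + \frac{233}{O}$ ($j{\left(O,k \right)} = \frac{233}{O} + \frac{94}{270} = \frac{233}{O} + 94 \cdot \frac{1}{270} = \frac{233}{O} + \frac{47}{135} = \frac{47}{135} + \frac{233}{O}$)
$\left(j{\left(-173,-367 \right)} + \left(7761 - -45020\right)\right) + 265427 = \left(\left(\frac{47}{135} + \frac{233}{-173}\right) + \left(7761 - -45020\right)\right) + 265427 = \left(\left(\frac{47}{135} + 233 \left(- \frac{1}{173}\right)\right) + \left(7761 + 45020\right)\right) + 265427 = \left(\left(\frac{47}{135} - \frac{233}{173}\right) + 52781\right) + 265427 = \left(- \frac{23324}{23355} + 52781\right) + 265427 = \frac{1232676931}{23355} + 265427 = \frac{7431724516}{23355}$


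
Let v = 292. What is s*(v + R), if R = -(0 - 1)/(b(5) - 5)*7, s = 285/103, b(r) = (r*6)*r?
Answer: 2413779/2987 ≈ 808.09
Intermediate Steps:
b(r) = 6*r² (b(r) = (6*r)*r = 6*r²)
s = 285/103 (s = 285*(1/103) = 285/103 ≈ 2.7670)
R = 7/145 (R = -(0 - 1)/(6*5² - 5)*7 = -(-1)/(6*25 - 5)*7 = -(-1)/(150 - 5)*7 = -(-1)/145*7 = -1*(-1/145)*7 = (1/145)*7 = 7/145 ≈ 0.048276)
s*(v + R) = 285*(292 + 7/145)/103 = (285/103)*(42347/145) = 2413779/2987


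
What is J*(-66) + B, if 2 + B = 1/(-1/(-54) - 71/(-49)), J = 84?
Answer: -21532472/3883 ≈ -5545.3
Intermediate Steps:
B = -5120/3883 (B = -2 + 1/(-1/(-54) - 71/(-49)) = -2 + 1/(-1*(-1/54) - 71*(-1/49)) = -2 + 1/(1/54 + 71/49) = -2 + 1/(3883/2646) = -2 + 2646/3883 = -5120/3883 ≈ -1.3186)
J*(-66) + B = 84*(-66) - 5120/3883 = -5544 - 5120/3883 = -21532472/3883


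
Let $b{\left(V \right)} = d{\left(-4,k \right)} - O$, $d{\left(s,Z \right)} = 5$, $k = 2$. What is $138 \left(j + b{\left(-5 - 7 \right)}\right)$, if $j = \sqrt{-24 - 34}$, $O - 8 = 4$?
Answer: $-966 + 138 i \sqrt{58} \approx -966.0 + 1051.0 i$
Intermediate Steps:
$O = 12$ ($O = 8 + 4 = 12$)
$b{\left(V \right)} = -7$ ($b{\left(V \right)} = 5 - 12 = -7$)
$j = i \sqrt{58}$ ($j = \sqrt{-58} = i \sqrt{58} \approx 7.6158 i$)
$138 \left(j + b{\left(-5 - 7 \right)}\right) = 138 \left(i \sqrt{58} - 7\right) = 138 \left(-7 + i \sqrt{58}\right) = -966 + 138 i \sqrt{58}$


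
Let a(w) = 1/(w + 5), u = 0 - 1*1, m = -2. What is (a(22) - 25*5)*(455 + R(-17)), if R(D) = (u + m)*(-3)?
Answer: -1565536/27 ≈ -57983.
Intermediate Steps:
u = -1 (u = 0 - 1 = -1)
a(w) = 1/(5 + w)
R(D) = 9 (R(D) = (-1 - 2)*(-3) = -3*(-3) = 9)
(a(22) - 25*5)*(455 + R(-17)) = (1/(5 + 22) - 25*5)*(455 + 9) = (1/27 - 125)*464 = -3374/27*464 = -1565536/27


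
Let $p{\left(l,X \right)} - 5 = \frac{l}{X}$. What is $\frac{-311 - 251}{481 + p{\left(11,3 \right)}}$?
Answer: $- \frac{1686}{1469} \approx -1.1477$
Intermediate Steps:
$p{\left(l,X \right)} = 5 + \frac{l}{X}$
$\frac{-311 - 251}{481 + p{\left(11,3 \right)}} = \frac{-311 - 251}{481 + \left(5 + \frac{11}{3}\right)} = - \frac{562}{481 + \frac{26}{3}} = - \frac{562}{\frac{1469}{3}} = \left(-562\right) \frac{3}{1469} = - \frac{1686}{1469}$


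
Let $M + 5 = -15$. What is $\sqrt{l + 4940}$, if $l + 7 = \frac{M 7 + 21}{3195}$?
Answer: $\frac{4 \sqrt{349693105}}{1065} \approx 70.235$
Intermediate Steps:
$M = -20$ ($M = -5 - 15 = -20$)
$l = - \frac{22484}{3195}$ ($l = -7 + \frac{\left(-20\right) 7 + 21}{3195} = -7 + \left(-140 + 21\right) \frac{1}{3195} = -7 - \frac{119}{3195} = - \frac{22484}{3195} \approx -7.0372$)
$\sqrt{l + 4940} = \sqrt{- \frac{22484}{3195} + 4940} = \sqrt{\frac{15760816}{3195}} = \frac{4 \sqrt{349693105}}{1065}$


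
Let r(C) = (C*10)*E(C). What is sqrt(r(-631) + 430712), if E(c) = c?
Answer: 3*sqrt(490258) ≈ 2100.6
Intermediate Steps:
r(C) = 10*C**2 (r(C) = (C*10)*C = (10*C)*C = 10*C**2)
sqrt(r(-631) + 430712) = sqrt(10*(-631)**2 + 430712) = sqrt(10*398161 + 430712) = sqrt(3981610 + 430712) = sqrt(4412322) = 3*sqrt(490258)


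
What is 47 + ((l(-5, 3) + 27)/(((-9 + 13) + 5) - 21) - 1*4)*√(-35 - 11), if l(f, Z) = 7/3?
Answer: 47 - 58*I*√46/9 ≈ 47.0 - 43.708*I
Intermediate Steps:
l(f, Z) = 7/3 (l(f, Z) = 7*(⅓) = 7/3)
47 + ((l(-5, 3) + 27)/(((-9 + 13) + 5) - 21) - 1*4)*√(-35 - 11) = 47 + ((7/3 + 27)/(((-9 + 13) + 5) - 21) - 1*4)*√(-35 - 11) = 47 + (88/(3*((4 + 5) - 21)) - 4)*√(-46) = 47 + (88/(3*(9 - 21)) - 4)*(I*√46) = 47 + ((88/3)/(-12) - 4)*(I*√46) = 47 + ((88/3)*(-1/12) - 4)*(I*√46) = 47 + (-22/9 - 4)*(I*√46) = 47 - 58*I*√46/9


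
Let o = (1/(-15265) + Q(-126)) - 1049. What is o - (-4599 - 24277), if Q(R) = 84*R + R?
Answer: 261291004/15265 ≈ 17117.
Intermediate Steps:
Q(R) = 85*R
o = -179501136/15265 (o = (1/(-15265) + 85*(-126)) - 1049 = (-1/15265 - 10710) - 1049 = -163488151/15265 - 1049 = -179501136/15265 ≈ -11759.)
o - (-4599 - 24277) = -179501136/15265 - (-4599 - 24277) = -179501136/15265 - 1*(-28876) = -179501136/15265 + 28876 = 261291004/15265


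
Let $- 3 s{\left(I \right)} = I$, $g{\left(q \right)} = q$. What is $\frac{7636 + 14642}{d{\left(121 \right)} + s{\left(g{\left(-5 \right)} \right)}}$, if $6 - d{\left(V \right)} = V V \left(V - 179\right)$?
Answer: $\frac{66834}{2547557} \approx 0.026235$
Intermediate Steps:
$s{\left(I \right)} = - \frac{I}{3}$
$d{\left(V \right)} = 6 - V^{2} \left(-179 + V\right)$ ($d{\left(V \right)} = 6 - V V \left(V - 179\right) = 6 - V^{2} \left(-179 + V\right)$)
$\frac{7636 + 14642}{d{\left(121 \right)} + s{\left(g{\left(-5 \right)} \right)}} = \frac{7636 + 14642}{\left(6 - 121^{3} + 179 \cdot 121^{2}\right) - - \frac{5}{3}} = \frac{22278}{\left(6 - 1771561 + 179 \cdot 14641\right) + \frac{5}{3}} = \frac{22278}{\left(6 - 1771561 + 2620739\right) + \frac{5}{3}} = \frac{22278}{849184 + \frac{5}{3}} = \frac{22278}{\frac{2547557}{3}} = 22278 \cdot \frac{3}{2547557} = \frac{66834}{2547557}$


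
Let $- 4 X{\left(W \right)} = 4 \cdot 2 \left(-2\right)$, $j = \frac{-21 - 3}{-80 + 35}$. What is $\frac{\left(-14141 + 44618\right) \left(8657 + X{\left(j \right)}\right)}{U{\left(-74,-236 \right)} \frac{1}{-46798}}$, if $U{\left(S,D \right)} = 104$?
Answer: $- \frac{6176430388503}{52} \approx -1.1878 \cdot 10^{11}$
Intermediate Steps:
$j = \frac{8}{15}$ ($j = - \frac{24}{-45} = \left(-24\right) \left(- \frac{1}{45}\right) = \frac{8}{15} \approx 0.53333$)
$X{\left(W \right)} = 4$ ($X{\left(W \right)} = - \frac{4 \cdot 2 \left(-2\right)}{4} = - \frac{8 \left(-2\right)}{4} = \left(- \frac{1}{4}\right) \left(-16\right) = 4$)
$\frac{\left(-14141 + 44618\right) \left(8657 + X{\left(j \right)}\right)}{U{\left(-74,-236 \right)} \frac{1}{-46798}} = \frac{\left(-14141 + 44618\right) \left(8657 + 4\right)}{104 \frac{1}{-46798}} = \frac{30477 \cdot 8661}{104 \left(- \frac{1}{46798}\right)} = \frac{263961297}{- \frac{52}{23399}} = 263961297 \left(- \frac{23399}{52}\right) = - \frac{6176430388503}{52}$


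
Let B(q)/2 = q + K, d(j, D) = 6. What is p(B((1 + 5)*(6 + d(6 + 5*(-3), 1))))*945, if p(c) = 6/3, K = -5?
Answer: 1890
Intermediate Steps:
B(q) = -10 + 2*q (B(q) = 2*(q - 5) = 2*(-5 + q) = -10 + 2*q)
p(c) = 2 (p(c) = 6*(⅓) = 2)
p(B((1 + 5)*(6 + d(6 + 5*(-3), 1))))*945 = 2*945 = 1890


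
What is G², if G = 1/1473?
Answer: 1/2169729 ≈ 4.6089e-7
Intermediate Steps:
G = 1/1473 ≈ 0.00067889
G² = (1/1473)² = 1/2169729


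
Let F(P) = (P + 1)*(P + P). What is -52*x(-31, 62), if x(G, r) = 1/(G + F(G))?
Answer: -52/1829 ≈ -0.028431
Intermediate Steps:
F(P) = 2*P*(1 + P) (F(P) = (1 + P)*(2*P) = 2*P*(1 + P))
x(G, r) = 1/(G + 2*G*(1 + G))
-52*x(-31, 62) = -52/((-31)*(3 + 2*(-31))) = -(-52)/(31*(3 - 62)) = -(-52)/(31*(-59)) = -(-52)*(-1)/(31*59) = -52*1/1829 = -52/1829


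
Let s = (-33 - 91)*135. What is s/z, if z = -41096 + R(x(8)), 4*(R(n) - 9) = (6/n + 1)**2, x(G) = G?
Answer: 1071360/2629519 ≈ 0.40744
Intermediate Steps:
s = -16740 (s = -124*135 = -16740)
R(n) = 9 + (1 + 6/n)**2/4 (R(n) = 9 + (6/n + 1)**2/4 = 9 + (1 + 6/n)**2/4)
z = -2629519/64 (z = -41096 + (9 + (1/4)*(6 + 8)**2/8**2) = -41096 + (9 + (1/4)*(1/64)*14**2) = -41096 + (9 + (1/4)*(1/64)*196) = -41096 + (9 + 49/64) = -41096 + 625/64 = -2629519/64 ≈ -41086.)
s/z = -16740/(-2629519/64) = -16740*(-64/2629519) = 1071360/2629519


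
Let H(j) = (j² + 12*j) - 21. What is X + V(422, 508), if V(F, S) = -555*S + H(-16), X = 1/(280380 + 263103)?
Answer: -153206227250/543483 ≈ -2.8190e+5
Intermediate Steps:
X = 1/543483 ≈ 1.8400e-6
H(j) = -21 + j² + 12*j
V(F, S) = 43 - 555*S (V(F, S) = -555*S + (-21 + (-16)² + 12*(-16)) = -555*S + (-21 + 256 - 192) = -555*S + 43 = 43 - 555*S)
X + V(422, 508) = 1/543483 + (43 - 555*508) = 1/543483 + (43 - 281940) = 1/543483 - 281897 = -153206227250/543483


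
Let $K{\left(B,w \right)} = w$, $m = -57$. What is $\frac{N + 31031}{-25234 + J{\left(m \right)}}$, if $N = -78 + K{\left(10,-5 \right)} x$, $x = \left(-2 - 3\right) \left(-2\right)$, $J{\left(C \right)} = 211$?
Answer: $- \frac{10301}{8341} \approx -1.235$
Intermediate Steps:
$x = 10$ ($x = \left(-5\right) \left(-2\right) = 10$)
$N = -128$ ($N = -78 - 50 = -128$)
$\frac{N + 31031}{-25234 + J{\left(m \right)}} = \frac{-128 + 31031}{-25234 + 211} = \frac{30903}{-25023} = 30903 \left(- \frac{1}{25023}\right) = - \frac{10301}{8341}$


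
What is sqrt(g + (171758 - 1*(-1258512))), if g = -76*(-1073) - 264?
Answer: sqrt(1511554) ≈ 1229.5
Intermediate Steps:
g = 81284 (g = 81548 - 264 = 81284)
sqrt(g + (171758 - 1*(-1258512))) = sqrt(81284 + (171758 - 1*(-1258512))) = sqrt(81284 + (171758 + 1258512)) = sqrt(81284 + 1430270) = sqrt(1511554)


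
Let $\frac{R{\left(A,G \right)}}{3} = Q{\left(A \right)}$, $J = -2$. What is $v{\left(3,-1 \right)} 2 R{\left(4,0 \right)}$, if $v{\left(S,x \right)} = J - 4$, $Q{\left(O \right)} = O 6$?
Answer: $-864$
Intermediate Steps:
$Q{\left(O \right)} = 6 O$
$R{\left(A,G \right)} = 18 A$ ($R{\left(A,G \right)} = 3 \cdot 6 A = 18 A$)
$v{\left(S,x \right)} = -6$ ($v{\left(S,x \right)} = -2 - 4 = -6$)
$v{\left(3,-1 \right)} 2 R{\left(4,0 \right)} = \left(-6\right) 2 \cdot 18 \cdot 4 = \left(-12\right) 72 = -864$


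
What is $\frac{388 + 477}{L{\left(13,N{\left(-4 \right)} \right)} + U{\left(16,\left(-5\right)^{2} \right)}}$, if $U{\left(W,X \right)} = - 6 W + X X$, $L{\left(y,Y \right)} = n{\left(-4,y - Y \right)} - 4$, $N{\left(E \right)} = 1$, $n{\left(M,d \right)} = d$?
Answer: $\frac{865}{537} \approx 1.6108$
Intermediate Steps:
$L{\left(y,Y \right)} = -4 + y - Y$ ($L{\left(y,Y \right)} = \left(y - Y\right) - 4 = -4 + y - Y$)
$U{\left(W,X \right)} = X^{2} - 6 W$ ($U{\left(W,X \right)} = - 6 W + X^{2} = X^{2} - 6 W$)
$\frac{388 + 477}{L{\left(13,N{\left(-4 \right)} \right)} + U{\left(16,\left(-5\right)^{2} \right)}} = \frac{388 + 477}{\left(-4 + 13 - 1\right) + \left(\left(\left(-5\right)^{2}\right)^{2} - 96\right)} = \frac{865}{\left(-4 + 13 - 1\right) - \left(96 - 25^{2}\right)} = \frac{865}{8 + \left(625 - 96\right)} = \frac{865}{8 + 529} = \frac{865}{537}$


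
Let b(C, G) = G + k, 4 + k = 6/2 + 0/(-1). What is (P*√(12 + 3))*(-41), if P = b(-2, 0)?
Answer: 41*√15 ≈ 158.79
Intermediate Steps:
k = -1 (k = -4 + (6/2 + 0/(-1)) = -4 + (6*(½) + 0*(-1)) = -4 + (3 + 0) = -4 + 3 = -1)
b(C, G) = -1 + G (b(C, G) = G - 1 = -1 + G)
P = -1 (P = -1 + 0 = -1)
(P*√(12 + 3))*(-41) = -√(12 + 3)*(-41) = -√15*(-41) = 41*√15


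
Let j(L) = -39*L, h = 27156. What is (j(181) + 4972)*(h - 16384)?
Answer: -22481164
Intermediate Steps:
(j(181) + 4972)*(h - 16384) = (-39*181 + 4972)*(27156 - 16384) = (-7059 + 4972)*10772 = -2087*10772 = -22481164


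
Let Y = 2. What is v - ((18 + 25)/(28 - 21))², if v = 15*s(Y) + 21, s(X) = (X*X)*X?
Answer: 5060/49 ≈ 103.27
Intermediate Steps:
s(X) = X³ (s(X) = X²*X = X³)
v = 141 (v = 15*2³ + 21 = 15*8 + 21 = 120 + 21 = 141)
v - ((18 + 25)/(28 - 21))² = 141 - ((18 + 25)/(28 - 21))² = 141 - (43/7)² = 141 - 1*1849/49 = 141 - 1849/49 = 5060/49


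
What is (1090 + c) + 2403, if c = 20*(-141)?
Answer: 673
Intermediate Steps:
c = -2820
(1090 + c) + 2403 = (1090 - 2820) + 2403 = -1730 + 2403 = 673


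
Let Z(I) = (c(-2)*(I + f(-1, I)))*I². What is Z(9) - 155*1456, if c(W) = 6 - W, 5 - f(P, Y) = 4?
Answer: -219200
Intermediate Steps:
f(P, Y) = 1 (f(P, Y) = 5 - 1*4 = 5 - 4 = 1)
Z(I) = I²*(8 + 8*I) (Z(I) = ((6 - 1*(-2))*(I + 1))*I² = ((6 + 2)*(1 + I))*I² = (8*(1 + I))*I² = (8 + 8*I)*I² = I²*(8 + 8*I))
Z(9) - 155*1456 = 8*9²*(1 + 9) - 155*1456 = 8*81*10 - 225680 = 6480 - 225680 = -219200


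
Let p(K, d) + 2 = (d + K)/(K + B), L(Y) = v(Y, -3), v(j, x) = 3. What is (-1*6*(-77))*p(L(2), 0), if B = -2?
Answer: 462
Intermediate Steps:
L(Y) = 3
p(K, d) = -2 + (K + d)/(-2 + K) (p(K, d) = -2 + (d + K)/(K - 2) = -2 + (K + d)/(-2 + K))
(-1*6*(-77))*p(L(2), 0) = (-1*6*(-77))*((4 + 0 - 1*3)/(-2 + 3)) = (-6*(-77))*((4 + 0 - 3)/1) = 462*(1*1) = 462*1 = 462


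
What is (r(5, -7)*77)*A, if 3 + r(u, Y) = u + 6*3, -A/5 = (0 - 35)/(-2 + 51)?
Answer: 5500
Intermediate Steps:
A = 25/7 (A = -5*(0 - 35)/(-2 + 51) = -(-175)/49 = -5*(-5/7) = 25/7 ≈ 3.5714)
r(u, Y) = 15 + u (r(u, Y) = -3 + (u + 6*3) = -3 + (u + 18) = -3 + (18 + u) = 15 + u)
(r(5, -7)*77)*A = ((15 + 5)*77)*(25/7) = (20*77)*(25/7) = 1540*(25/7) = 5500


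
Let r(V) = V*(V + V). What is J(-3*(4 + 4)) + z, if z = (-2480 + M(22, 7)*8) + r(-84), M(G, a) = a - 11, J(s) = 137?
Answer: 11737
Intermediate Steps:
M(G, a) = -11 + a
r(V) = 2*V**2 (r(V) = V*(2*V) = 2*V**2)
z = 11600 (z = (-2480 + (-11 + 7)*8) + 2*(-84)**2 = (-2480 - 4*8) + 2*7056 = (-2480 - 32) + 14112 = -2512 + 14112 = 11600)
J(-3*(4 + 4)) + z = 137 + 11600 = 11737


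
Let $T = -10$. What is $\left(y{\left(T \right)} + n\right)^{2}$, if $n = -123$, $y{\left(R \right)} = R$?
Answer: $17689$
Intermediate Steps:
$\left(y{\left(T \right)} + n\right)^{2} = \left(-10 - 123\right)^{2} = \left(-133\right)^{2} = 17689$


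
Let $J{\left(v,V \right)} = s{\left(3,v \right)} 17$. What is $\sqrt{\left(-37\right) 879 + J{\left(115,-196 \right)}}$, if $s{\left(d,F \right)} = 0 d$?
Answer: $i \sqrt{32523} \approx 180.34 i$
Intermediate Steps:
$s{\left(d,F \right)} = 0$
$J{\left(v,V \right)} = 0$ ($J{\left(v,V \right)} = 0 \cdot 17 = 0$)
$\sqrt{\left(-37\right) 879 + J{\left(115,-196 \right)}} = \sqrt{\left(-37\right) 879 + 0} = \sqrt{-32523 + 0} = \sqrt{-32523} = i \sqrt{32523}$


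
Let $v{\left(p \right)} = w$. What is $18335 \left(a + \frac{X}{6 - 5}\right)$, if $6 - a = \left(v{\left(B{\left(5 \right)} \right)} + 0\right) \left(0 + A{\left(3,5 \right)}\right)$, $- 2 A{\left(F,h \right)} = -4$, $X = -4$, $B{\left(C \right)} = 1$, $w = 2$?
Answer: $-36670$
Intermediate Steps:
$v{\left(p \right)} = 2$
$A{\left(F,h \right)} = 2$ ($A{\left(F,h \right)} = \left(- \frac{1}{2}\right) \left(-4\right) = 2$)
$a = 2$ ($a = 6 - \left(2 + 0\right) \left(0 + 2\right) = 6 - 2 \cdot 2 = 6 - 4 = 2$)
$18335 \left(a + \frac{X}{6 - 5}\right) = 18335 \left(2 - \frac{4}{6 - 5}\right) = 18335 \left(2 - \frac{4}{1}\right) = 18335 \left(2 - 4\right) = 18335 \left(-2\right) = -36670$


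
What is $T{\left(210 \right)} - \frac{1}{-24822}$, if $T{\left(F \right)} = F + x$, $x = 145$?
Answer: $\frac{8811811}{24822} \approx 355.0$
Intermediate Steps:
$T{\left(F \right)} = 145 + F$ ($T{\left(F \right)} = F + 145 = 145 + F$)
$T{\left(210 \right)} - \frac{1}{-24822} = \left(145 + 210\right) - \frac{1}{-24822} = 355 - - \frac{1}{24822} = 355 + \frac{1}{24822} = \frac{8811811}{24822}$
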